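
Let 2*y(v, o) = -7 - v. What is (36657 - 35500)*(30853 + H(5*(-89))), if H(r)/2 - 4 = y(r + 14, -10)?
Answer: 36196745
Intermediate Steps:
y(v, o) = -7/2 - v/2 (y(v, o) = (-7 - v)/2 = -7/2 - v/2)
H(r) = -13 - r (H(r) = 8 + 2*(-7/2 - (r + 14)/2) = 8 + 2*(-7/2 - (14 + r)/2) = 8 + 2*(-7/2 + (-7 - r/2)) = 8 + 2*(-21/2 - r/2) = 8 + (-21 - r) = -13 - r)
(36657 - 35500)*(30853 + H(5*(-89))) = (36657 - 35500)*(30853 + (-13 - 5*(-89))) = 1157*(30853 + (-13 - 1*(-445))) = 1157*(30853 + (-13 + 445)) = 1157*(30853 + 432) = 1157*31285 = 36196745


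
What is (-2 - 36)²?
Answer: 1444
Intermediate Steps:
(-2 - 36)² = (-38)² = 1444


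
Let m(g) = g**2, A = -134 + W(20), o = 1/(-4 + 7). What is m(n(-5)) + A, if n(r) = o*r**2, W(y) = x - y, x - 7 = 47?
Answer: -275/9 ≈ -30.556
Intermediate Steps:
x = 54 (x = 7 + 47 = 54)
o = 1/3 ≈ 0.33333
W(y) = 54 - y
A = -100 (A = -134 + (54 - 1*20) = -134 + (54 - 20) = -134 + 34 = -100)
n(r) = r**2/3
m(n(-5)) + A = ((1/3)*(-5)**2)**2 - 100 = ((1/3)*25)**2 - 100 = (25/3)**2 - 100 = 625/9 - 100 = -275/9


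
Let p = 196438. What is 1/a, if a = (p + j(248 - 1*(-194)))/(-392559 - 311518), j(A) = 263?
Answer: -704077/196701 ≈ -3.5794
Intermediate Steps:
a = -196701/704077 (a = (196438 + 263)/(-392559 - 311518) = 196701/(-704077) = 196701*(-1/704077) = -196701/704077 ≈ -0.27937)
1/a = 1/(-196701/704077) = -704077/196701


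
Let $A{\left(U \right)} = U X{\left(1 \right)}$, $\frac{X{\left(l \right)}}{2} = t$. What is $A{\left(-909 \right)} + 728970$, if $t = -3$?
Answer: $734424$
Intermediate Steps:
$X{\left(l \right)} = -6$ ($X{\left(l \right)} = 2 \left(-3\right) = -6$)
$A{\left(U \right)} = - 6 U$ ($A{\left(U \right)} = U \left(-6\right) = - 6 U$)
$A{\left(-909 \right)} + 728970 = \left(-6\right) \left(-909\right) + 728970 = 5454 + 728970 = 734424$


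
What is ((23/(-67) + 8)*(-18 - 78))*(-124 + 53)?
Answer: 3496608/67 ≈ 52188.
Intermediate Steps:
((23/(-67) + 8)*(-18 - 78))*(-124 + 53) = ((23*(-1/67) + 8)*(-96))*(-71) = ((-23/67 + 8)*(-96))*(-71) = ((513/67)*(-96))*(-71) = -49248/67*(-71) = 3496608/67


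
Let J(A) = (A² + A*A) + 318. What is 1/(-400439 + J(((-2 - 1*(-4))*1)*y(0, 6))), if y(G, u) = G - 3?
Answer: -1/400049 ≈ -2.4997e-6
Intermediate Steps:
y(G, u) = -3 + G
J(A) = 318 + 2*A² (J(A) = (A² + A²) + 318 = 2*A² + 318 = 318 + 2*A²)
1/(-400439 + J(((-2 - 1*(-4))*1)*y(0, 6))) = 1/(-400439 + (318 + 2*(((-2 - 1*(-4))*1)*(-3 + 0))²)) = 1/(-400439 + (318 + 2*(((-2 + 4)*1)*(-3))²)) = 1/(-400439 + (318 + 2*((2*1)*(-3))²)) = 1/(-400439 + (318 + 2*(2*(-3))²)) = 1/(-400439 + (318 + 2*(-6)²)) = 1/(-400439 + (318 + 2*36)) = 1/(-400439 + (318 + 72)) = 1/(-400439 + 390) = 1/(-400049) = -1/400049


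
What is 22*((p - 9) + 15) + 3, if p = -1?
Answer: 113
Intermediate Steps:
22*((p - 9) + 15) + 3 = 22*((-1 - 9) + 15) + 3 = 22*(-10 + 15) + 3 = 22*5 + 3 = 110 + 3 = 113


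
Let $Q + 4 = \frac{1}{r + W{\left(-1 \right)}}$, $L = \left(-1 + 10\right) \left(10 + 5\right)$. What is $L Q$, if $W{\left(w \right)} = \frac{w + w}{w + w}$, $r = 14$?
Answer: $-531$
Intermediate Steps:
$W{\left(w \right)} = 1$ ($W{\left(w \right)} = \frac{2 w}{2 w} = 2 w \frac{1}{2 w} = 1$)
$L = 135$ ($L = 9 \cdot 15 = 135$)
$Q = - \frac{59}{15}$ ($Q = -4 + \frac{1}{14 + 1} = -4 + \frac{1}{15} = - \frac{59}{15} \approx -3.9333$)
$L Q = 135 \left(- \frac{59}{15}\right) = -531$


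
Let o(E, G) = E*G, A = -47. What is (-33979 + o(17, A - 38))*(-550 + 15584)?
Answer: -532564416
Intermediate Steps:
(-33979 + o(17, A - 38))*(-550 + 15584) = (-33979 + 17*(-47 - 38))*(-550 + 15584) = (-33979 + 17*(-85))*15034 = (-33979 - 1445)*15034 = -35424*15034 = -532564416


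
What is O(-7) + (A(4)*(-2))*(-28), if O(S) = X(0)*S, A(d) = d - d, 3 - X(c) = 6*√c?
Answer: -21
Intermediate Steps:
X(c) = 3 - 6*√c
A(d) = 0
O(S) = 3*S (O(S) = (3 - 6*√0)*S = (3 - 6*0)*S = (3 + 0)*S = 3*S)
O(-7) + (A(4)*(-2))*(-28) = 3*(-7) + (0*(-2))*(-28) = -21 + 0*(-28) = -21 + 0 = -21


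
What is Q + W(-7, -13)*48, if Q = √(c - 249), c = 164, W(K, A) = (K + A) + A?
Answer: -1584 + I*√85 ≈ -1584.0 + 9.2195*I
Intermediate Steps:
W(K, A) = K + 2*A (W(K, A) = (A + K) + A = K + 2*A)
Q = I*√85 (Q = √(164 - 249) = √(-85) = I*√85 ≈ 9.2195*I)
Q + W(-7, -13)*48 = I*√85 + (-7 + 2*(-13))*48 = I*√85 + (-7 - 26)*48 = I*√85 - 33*48 = I*√85 - 1584 = -1584 + I*√85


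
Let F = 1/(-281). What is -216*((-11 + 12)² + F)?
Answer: -60480/281 ≈ -215.23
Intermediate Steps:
F = -1/281 ≈ -0.0035587
-216*((-11 + 12)² + F) = -216*((-11 + 12)² - 1/281) = -216*(1² - 1/281) = -216*(1 - 1/281) = -216*280/281 = -60480/281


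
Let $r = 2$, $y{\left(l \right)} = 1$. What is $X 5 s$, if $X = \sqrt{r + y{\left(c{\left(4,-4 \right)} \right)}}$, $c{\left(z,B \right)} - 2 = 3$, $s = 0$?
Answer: $0$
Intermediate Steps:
$c{\left(z,B \right)} = 5$ ($c{\left(z,B \right)} = 2 + 3 = 5$)
$X = \sqrt{3}$ ($X = \sqrt{2 + 1} = \sqrt{3} \approx 1.732$)
$X 5 s = \sqrt{3} \cdot 5 \cdot 0 = 5 \sqrt{3} \cdot 0 = 0$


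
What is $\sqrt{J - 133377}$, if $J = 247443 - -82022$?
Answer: $2 \sqrt{49022} \approx 442.82$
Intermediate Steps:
$J = 329465$ ($J = 247443 + 82022 = 329465$)
$\sqrt{J - 133377} = \sqrt{329465 - 133377} = \sqrt{196088} = 2 \sqrt{49022}$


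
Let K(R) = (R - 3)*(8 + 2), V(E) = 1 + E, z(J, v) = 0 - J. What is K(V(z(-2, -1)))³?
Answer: 0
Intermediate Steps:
z(J, v) = -J
K(R) = -30 + 10*R (K(R) = (-3 + R)*10 = -30 + 10*R)
K(V(z(-2, -1)))³ = (-30 + 10*(1 - 1*(-2)))³ = (-30 + 10*(1 + 2))³ = (-30 + 10*3)³ = (-30 + 30)³ = 0³ = 0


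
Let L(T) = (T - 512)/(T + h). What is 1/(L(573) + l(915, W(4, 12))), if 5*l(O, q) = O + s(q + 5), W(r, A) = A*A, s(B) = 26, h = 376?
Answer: 4745/893314 ≈ 0.0053117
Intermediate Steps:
W(r, A) = A²
L(T) = (-512 + T)/(376 + T) (L(T) = (T - 512)/(T + 376) = (-512 + T)/(376 + T))
l(O, q) = 26/5 + O/5 (l(O, q) = (O + 26)/5 = (26 + O)/5 = 26/5 + O/5)
1/(L(573) + l(915, W(4, 12))) = 1/((-512 + 573)/(376 + 573) + (26/5 + (⅕)*915)) = 1/(61/949 + (26/5 + 183)) = 1/((1/949)*61 + 941/5) = 1/(61/949 + 941/5) = 1/(893314/4745) = 4745/893314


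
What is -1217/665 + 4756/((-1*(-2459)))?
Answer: 170137/1635235 ≈ 0.10404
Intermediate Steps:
-1217/665 + 4756/((-1*(-2459))) = -1217*1/665 + 4756/2459 = -1217/665 + 4756*(1/2459) = -1217/665 + 4756/2459 = 170137/1635235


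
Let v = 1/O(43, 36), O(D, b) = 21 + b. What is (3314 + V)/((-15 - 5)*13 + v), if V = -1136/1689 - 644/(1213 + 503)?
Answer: -15203180353/1193062871 ≈ -12.743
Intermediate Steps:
v = 1/57 (v = 1/(21 + 36) = 1/57 ≈ 0.017544)
V = -253091/241527 (V = -1136*1/1689 - 644/1716 = -1136/1689 - 644*1/1716 = -1136/1689 - 161/429 = -253091/241527 ≈ -1.0479)
(3314 + V)/((-15 - 5)*13 + v) = (3314 - 253091/241527)/((-15 - 5)*13 + 1/57) = 800167387/(241527*(-20*13 + 1/57)) = 800167387/(241527*(-260 + 1/57)) = 800167387/(241527*(-14819/57)) = (800167387/241527)*(-57/14819) = -15203180353/1193062871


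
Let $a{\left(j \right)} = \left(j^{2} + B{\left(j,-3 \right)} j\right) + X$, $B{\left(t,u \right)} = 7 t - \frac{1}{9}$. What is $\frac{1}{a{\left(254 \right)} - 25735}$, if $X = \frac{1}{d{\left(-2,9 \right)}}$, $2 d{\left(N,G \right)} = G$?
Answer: $\frac{1}{490365} \approx 2.0393 \cdot 10^{-6}$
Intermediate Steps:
$d{\left(N,G \right)} = \frac{G}{2}$
$X = \frac{2}{9}$ ($X = \frac{1}{\frac{1}{2} \cdot 9} = \frac{1}{\frac{9}{2}} = \frac{2}{9} \approx 0.22222$)
$B{\left(t,u \right)} = - \frac{1}{9} + 7 t$ ($B{\left(t,u \right)} = 7 t - \frac{1}{9} = - \frac{1}{9} + 7 t$)
$a{\left(j \right)} = \frac{2}{9} + j^{2} + j \left(- \frac{1}{9} + 7 j\right)$ ($a{\left(j \right)} = \left(j^{2} + \left(- \frac{1}{9} + 7 j\right) j\right) + \frac{2}{9} = \left(j^{2} + j \left(- \frac{1}{9} + 7 j\right)\right) + \frac{2}{9} = \frac{2}{9} + j^{2} + j \left(- \frac{1}{9} + 7 j\right)$)
$\frac{1}{a{\left(254 \right)} - 25735} = \frac{1}{\left(\frac{2}{9} + 8 \cdot 254^{2} - \frac{254}{9}\right) - 25735} = \frac{1}{\left(\frac{2}{9} + 8 \cdot 64516 - \frac{254}{9}\right) - 25735} = \frac{1}{\left(\frac{2}{9} + 516128 - \frac{254}{9}\right) - 25735} = \frac{1}{516100 - 25735} = \frac{1}{490365}$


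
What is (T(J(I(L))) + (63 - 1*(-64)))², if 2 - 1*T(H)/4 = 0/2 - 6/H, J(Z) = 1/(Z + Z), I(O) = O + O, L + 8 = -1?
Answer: 531441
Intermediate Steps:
L = -9 (L = -8 - 1 = -9)
I(O) = 2*O
J(Z) = 1/(2*Z)
T(H) = 8 + 24/H (T(H) = 8 - 4*(0/2 - 6/H) = 8 - 4*(0*(½) - 6/H) = 8 - 4*(0 - 6/H) = 8 - (-24)/H = 8 + 24/H)
(T(J(I(L))) + (63 - 1*(-64)))² = ((8 + 24/((1/(2*((2*(-9))))))) + (63 - 1*(-64)))² = ((8 + 24/(((½)/(-18)))) + (63 + 64))² = ((8 + 24/(((½)*(-1/18)))) + 127)² = ((8 + 24/(-1/36)) + 127)² = ((8 + 24*(-36)) + 127)² = ((8 - 864) + 127)² = (-856 + 127)² = (-729)² = 531441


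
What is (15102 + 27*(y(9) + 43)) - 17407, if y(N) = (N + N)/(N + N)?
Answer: -1117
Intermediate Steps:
y(N) = 1 (y(N) = (2*N)/((2*N)) = (2*N)*(1/(2*N)) = 1)
(15102 + 27*(y(9) + 43)) - 17407 = (15102 + 27*(1 + 43)) - 17407 = (15102 + 27*44) - 17407 = (15102 + 1188) - 17407 = 16290 - 17407 = -1117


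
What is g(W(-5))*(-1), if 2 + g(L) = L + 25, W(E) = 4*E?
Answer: -3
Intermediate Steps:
g(L) = 23 + L (g(L) = -2 + (L + 25) = -2 + (25 + L) = 23 + L)
g(W(-5))*(-1) = (23 + 4*(-5))*(-1) = (23 - 20)*(-1) = 3*(-1) = -3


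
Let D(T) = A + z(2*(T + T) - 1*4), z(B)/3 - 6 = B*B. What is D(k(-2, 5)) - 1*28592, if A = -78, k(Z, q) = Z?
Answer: -28220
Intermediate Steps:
z(B) = 18 + 3*B² (z(B) = 18 + 3*(B*B) = 18 + 3*B²)
D(T) = -60 + 3*(-4 + 4*T)² (D(T) = -78 + (18 + 3*(2*(T + T) - 1*4)²) = -78 + (18 + 3*(2*(2*T) - 4)²) = -78 + (18 + 3*(4*T - 4)²) = -78 + (18 + 3*(-4 + 4*T)²) = -60 + 3*(-4 + 4*T)²)
D(k(-2, 5)) - 1*28592 = (-60 + 48*(-1 - 2)²) - 1*28592 = (-60 + 48*(-3)²) - 28592 = (-60 + 48*9) - 28592 = (-60 + 432) - 28592 = 372 - 28592 = -28220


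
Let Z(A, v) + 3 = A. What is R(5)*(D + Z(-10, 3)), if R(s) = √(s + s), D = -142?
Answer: -155*√10 ≈ -490.15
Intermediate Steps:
Z(A, v) = -3 + A
R(s) = √2*√s (R(s) = √(2*s) = √2*√s)
R(5)*(D + Z(-10, 3)) = (√2*√5)*(-142 + (-3 - 10)) = √10*(-142 - 13) = √10*(-155) = -155*√10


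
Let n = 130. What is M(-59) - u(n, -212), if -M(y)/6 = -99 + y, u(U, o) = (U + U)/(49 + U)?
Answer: 169432/179 ≈ 946.55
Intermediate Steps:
u(U, o) = 2*U/(49 + U) (u(U, o) = (2*U)/(49 + U) = 2*U/(49 + U))
M(y) = 594 - 6*y (M(y) = -6*(-99 + y) = 594 - 6*y)
M(-59) - u(n, -212) = (594 - 6*(-59)) - 2*130/(49 + 130) = (594 + 354) - 2*130/179 = 948 - 2*130/179 = 948 - 1*260/179 = 948 - 260/179 = 169432/179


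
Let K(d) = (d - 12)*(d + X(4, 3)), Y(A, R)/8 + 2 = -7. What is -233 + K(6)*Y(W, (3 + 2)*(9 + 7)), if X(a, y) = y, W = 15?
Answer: 3655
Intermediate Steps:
Y(A, R) = -72 (Y(A, R) = -16 + 8*(-7) = -16 - 56 = -72)
K(d) = (-12 + d)*(3 + d) (K(d) = (d - 12)*(d + 3) = (-12 + d)*(3 + d))
-233 + K(6)*Y(W, (3 + 2)*(9 + 7)) = -233 + (-36 + 6² - 9*6)*(-72) = -233 + (-36 + 36 - 54)*(-72) = -233 - 54*(-72) = -233 + 3888 = 3655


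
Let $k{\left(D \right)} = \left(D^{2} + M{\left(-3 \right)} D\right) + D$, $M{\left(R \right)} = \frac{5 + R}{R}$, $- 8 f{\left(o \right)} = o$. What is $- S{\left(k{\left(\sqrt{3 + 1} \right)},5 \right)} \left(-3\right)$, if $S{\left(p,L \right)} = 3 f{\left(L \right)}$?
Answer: $- \frac{45}{8} \approx -5.625$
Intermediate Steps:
$f{\left(o \right)} = - \frac{o}{8}$
$M{\left(R \right)} = \frac{5 + R}{R}$
$k{\left(D \right)} = D^{2} + \frac{D}{3}$ ($k{\left(D \right)} = \left(D^{2} + \frac{5 - 3}{-3} D\right) + D = \left(D^{2} + \left(- \frac{1}{3}\right) 2 D\right) + D = \left(D^{2} - \frac{2 D}{3}\right) + D = D^{2} + \frac{D}{3}$)
$S{\left(p,L \right)} = - \frac{3 L}{8}$ ($S{\left(p,L \right)} = 3 \left(- \frac{L}{8}\right) = - \frac{3 L}{8}$)
$- S{\left(k{\left(\sqrt{3 + 1} \right)},5 \right)} \left(-3\right) = - \frac{\left(-3\right) 5}{8} \left(-3\right) = \left(-1\right) \left(- \frac{15}{8}\right) \left(-3\right) = \frac{15}{8} \left(-3\right) = - \frac{45}{8}$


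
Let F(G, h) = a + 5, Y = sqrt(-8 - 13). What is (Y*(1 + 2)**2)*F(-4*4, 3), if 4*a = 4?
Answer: 54*I*sqrt(21) ≈ 247.46*I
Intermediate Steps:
a = 1 (a = (1/4)*4 = 1)
Y = I*sqrt(21) (Y = sqrt(-21) = I*sqrt(21) ≈ 4.5826*I)
F(G, h) = 6 (F(G, h) = 1 + 5 = 6)
(Y*(1 + 2)**2)*F(-4*4, 3) = ((I*sqrt(21))*(1 + 2)**2)*6 = ((I*sqrt(21))*3**2)*6 = ((I*sqrt(21))*9)*6 = (9*I*sqrt(21))*6 = 54*I*sqrt(21)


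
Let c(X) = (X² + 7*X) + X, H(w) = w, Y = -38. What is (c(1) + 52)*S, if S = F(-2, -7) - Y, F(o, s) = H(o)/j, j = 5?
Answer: 11468/5 ≈ 2293.6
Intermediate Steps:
F(o, s) = o/5
c(X) = X² + 8*X
S = 188/5 (S = (⅕)*(-2) - 1*(-38) = -⅖ + 38 = 188/5 ≈ 37.600)
(c(1) + 52)*S = (1*(8 + 1) + 52)*(188/5) = (1*9 + 52)*(188/5) = (9 + 52)*(188/5) = 61*(188/5) = 11468/5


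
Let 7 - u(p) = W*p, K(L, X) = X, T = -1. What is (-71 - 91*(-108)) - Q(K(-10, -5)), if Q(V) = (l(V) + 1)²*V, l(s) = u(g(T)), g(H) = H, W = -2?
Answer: 9937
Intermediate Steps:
u(p) = 7 + 2*p (u(p) = 7 - (-2)*p = 7 + 2*p)
l(s) = 5 (l(s) = 7 + 2*(-1) = 7 - 2 = 5)
Q(V) = 36*V (Q(V) = (5 + 1)²*V = 6²*V = 36*V)
(-71 - 91*(-108)) - Q(K(-10, -5)) = (-71 - 91*(-108)) - 36*(-5) = (-71 + 9828) - 1*(-180) = 9757 + 180 = 9937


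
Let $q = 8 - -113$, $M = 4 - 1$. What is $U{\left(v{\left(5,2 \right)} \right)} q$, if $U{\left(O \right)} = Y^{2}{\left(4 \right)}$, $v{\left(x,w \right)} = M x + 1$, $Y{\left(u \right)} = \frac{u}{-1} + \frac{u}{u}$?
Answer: $1089$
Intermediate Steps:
$M = 3$
$Y{\left(u \right)} = 1 - u$ ($Y{\left(u \right)} = u \left(-1\right) + 1 = - u + 1 = 1 - u$)
$v{\left(x,w \right)} = 1 + 3 x$ ($v{\left(x,w \right)} = 3 x + 1 = 1 + 3 x$)
$q = 121$ ($q = 8 + 113 = 121$)
$U{\left(O \right)} = 9$ ($U{\left(O \right)} = \left(1 - 4\right)^{2} = \left(-3\right)^{2} = 9$)
$U{\left(v{\left(5,2 \right)} \right)} q = 9 \cdot 121 = 1089$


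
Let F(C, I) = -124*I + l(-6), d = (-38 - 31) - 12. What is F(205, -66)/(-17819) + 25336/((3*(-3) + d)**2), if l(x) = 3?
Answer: 96286871/36083475 ≈ 2.6684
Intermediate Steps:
d = -81 (d = -69 - 12 = -81)
F(C, I) = 3 - 124*I (F(C, I) = -124*I + 3 = 3 - 124*I)
F(205, -66)/(-17819) + 25336/((3*(-3) + d)**2) = (3 - 124*(-66))/(-17819) + 25336/((3*(-3) - 81)**2) = (3 + 8184)*(-1/17819) + 25336/((-9 - 81)**2) = 8187*(-1/17819) + 25336/((-90)**2) = -8187/17819 + 25336/8100 = -8187/17819 + 25336*(1/8100) = -8187/17819 + 6334/2025 = 96286871/36083475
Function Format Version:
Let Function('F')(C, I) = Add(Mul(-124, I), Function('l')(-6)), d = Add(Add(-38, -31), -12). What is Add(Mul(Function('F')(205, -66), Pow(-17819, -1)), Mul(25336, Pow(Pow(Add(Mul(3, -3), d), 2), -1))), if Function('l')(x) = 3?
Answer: Rational(96286871, 36083475) ≈ 2.6684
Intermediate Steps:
d = -81 (d = Add(-69, -12) = -81)
Function('F')(C, I) = Add(3, Mul(-124, I)) (Function('F')(C, I) = Add(Mul(-124, I), 3) = Add(3, Mul(-124, I)))
Add(Mul(Function('F')(205, -66), Pow(-17819, -1)), Mul(25336, Pow(Pow(Add(Mul(3, -3), d), 2), -1))) = Add(Mul(Add(3, Mul(-124, -66)), Pow(-17819, -1)), Mul(25336, Pow(Pow(Add(Mul(3, -3), -81), 2), -1))) = Add(Mul(Add(3, 8184), Rational(-1, 17819)), Mul(25336, Pow(Pow(Add(-9, -81), 2), -1))) = Add(Mul(8187, Rational(-1, 17819)), Mul(25336, Pow(Pow(-90, 2), -1))) = Add(Rational(-8187, 17819), Mul(25336, Pow(8100, -1))) = Add(Rational(-8187, 17819), Mul(25336, Rational(1, 8100))) = Add(Rational(-8187, 17819), Rational(6334, 2025)) = Rational(96286871, 36083475)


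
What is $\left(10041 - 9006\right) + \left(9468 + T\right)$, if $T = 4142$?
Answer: $14645$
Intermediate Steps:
$\left(10041 - 9006\right) + \left(9468 + T\right) = \left(10041 - 9006\right) + \left(9468 + 4142\right) = 1035 + 13610 = 14645$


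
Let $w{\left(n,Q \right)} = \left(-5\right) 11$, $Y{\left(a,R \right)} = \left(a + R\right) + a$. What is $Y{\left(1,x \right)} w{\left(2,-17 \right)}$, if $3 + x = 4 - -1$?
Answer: $-220$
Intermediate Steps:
$x = 2$ ($x = -3 + \left(4 - -1\right) = -3 + \left(4 + 1\right) = -3 + 5 = 2$)
$Y{\left(a,R \right)} = R + 2 a$ ($Y{\left(a,R \right)} = \left(R + a\right) + a = R + 2 a$)
$w{\left(n,Q \right)} = -55$
$Y{\left(1,x \right)} w{\left(2,-17 \right)} = \left(2 + 2 \cdot 1\right) \left(-55\right) = \left(2 + 2\right) \left(-55\right) = 4 \left(-55\right) = -220$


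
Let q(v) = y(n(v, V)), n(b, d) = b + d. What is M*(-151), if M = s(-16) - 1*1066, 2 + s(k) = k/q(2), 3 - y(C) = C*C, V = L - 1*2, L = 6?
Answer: 5319428/33 ≈ 1.6119e+5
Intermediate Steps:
V = 4 (V = 6 - 1*2 = 6 - 2 = 4)
y(C) = 3 - C**2 (y(C) = 3 - C*C = 3 - C**2)
q(v) = 3 - (4 + v)**2 (q(v) = 3 - (v + 4)**2 = 3 - (4 + v)**2)
s(k) = -2 - k/33 (s(k) = -2 + k/(3 - (4 + 2)**2) = -2 + k/(3 - 1*6**2) = -2 + k/(3 - 1*36) = -2 + k/(3 - 36) = -2 + k/(-33) = -2 + k*(-1/33) = -2 - k/33)
M = -35228/33 (M = (-2 - 1/33*(-16)) - 1*1066 = (-2 + 16/33) - 1066 = -50/33 - 1066 = -35228/33 ≈ -1067.5)
M*(-151) = -35228/33*(-151) = 5319428/33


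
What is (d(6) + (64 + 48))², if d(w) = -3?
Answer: 11881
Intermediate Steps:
(d(6) + (64 + 48))² = (-3 + (64 + 48))² = (-3 + 112)² = 109² = 11881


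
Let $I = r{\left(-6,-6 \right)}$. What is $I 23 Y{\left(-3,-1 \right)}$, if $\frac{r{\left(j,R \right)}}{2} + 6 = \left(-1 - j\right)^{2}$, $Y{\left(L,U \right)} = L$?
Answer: $-2622$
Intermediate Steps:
$r{\left(j,R \right)} = -12 + 2 \left(-1 - j\right)^{2}$
$I = 38$ ($I = -12 + 2 \left(1 - 6\right)^{2} = -12 + 2 \left(-5\right)^{2} = -12 + 2 \cdot 25 = -12 + 50 = 38$)
$I 23 Y{\left(-3,-1 \right)} = 38 \cdot 23 \left(-3\right) = 874 \left(-3\right) = -2622$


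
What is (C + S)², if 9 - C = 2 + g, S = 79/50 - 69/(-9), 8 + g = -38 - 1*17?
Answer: 141300769/22500 ≈ 6280.0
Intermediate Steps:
g = -63 (g = -8 + (-38 - 1*17) = -8 + (-38 - 17) = -8 - 55 = -63)
S = 1387/150 (S = 79*(1/50) - 69*(-⅑) = 79/50 + 23/3 = 1387/150 ≈ 9.2467)
C = 70 (C = 9 - (2 - 63) = 9 - 1*(-61) = 9 + 61 = 70)
(C + S)² = (70 + 1387/150)² = (11887/150)² = 141300769/22500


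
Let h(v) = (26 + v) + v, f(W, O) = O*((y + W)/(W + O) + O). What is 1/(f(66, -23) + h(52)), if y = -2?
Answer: 43/26865 ≈ 0.0016006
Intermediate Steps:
f(W, O) = O*(O + (-2 + W)/(O + W)) (f(W, O) = O*((-2 + W)/(W + O) + O) = O*((-2 + W)/(O + W) + O) = O*(O + (-2 + W)/(O + W)))
h(v) = 26 + 2*v
1/(f(66, -23) + h(52)) = 1/(-23*(-2 + 66 + (-23)² - 23*66)/(-23 + 66) + (26 + 2*52)) = 1/(-23*(-2 + 66 + 529 - 1518)/43 + (26 + 104)) = 1/(-23*1/43*(-925) + 130) = 1/(21275/43 + 130) = 1/(26865/43) = 43/26865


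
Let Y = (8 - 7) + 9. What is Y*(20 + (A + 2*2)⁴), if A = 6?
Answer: 100200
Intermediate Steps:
Y = 10 (Y = 1 + 9 = 10)
Y*(20 + (A + 2*2)⁴) = 10*(20 + (6 + 2*2)⁴) = 10*(20 + (6 + 4)⁴) = 10*(20 + 10⁴) = 10*(20 + 10000) = 10*10020 = 100200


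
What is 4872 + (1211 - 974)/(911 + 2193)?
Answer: 15122925/3104 ≈ 4872.1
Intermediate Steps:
4872 + (1211 - 974)/(911 + 2193) = 4872 + 237/3104 = 15122925/3104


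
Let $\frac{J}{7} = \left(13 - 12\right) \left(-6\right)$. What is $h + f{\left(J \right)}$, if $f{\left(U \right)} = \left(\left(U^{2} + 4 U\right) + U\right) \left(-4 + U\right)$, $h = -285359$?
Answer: $-356843$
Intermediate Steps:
$J = -42$ ($J = 7 \left(13 - 12\right) \left(-6\right) = 7 \cdot 1 \left(-6\right) = 7 \left(-6\right) = -42$)
$f{\left(U \right)} = \left(-4 + U\right) \left(U^{2} + 5 U\right)$ ($f{\left(U \right)} = \left(U^{2} + 5 U\right) \left(-4 + U\right) = \left(-4 + U\right) \left(U^{2} + 5 U\right)$)
$h + f{\left(J \right)} = -285359 - 42 \left(-20 - 42 + \left(-42\right)^{2}\right) = -285359 - 42 \left(-20 - 42 + 1764\right) = -285359 - 71484 = -356843$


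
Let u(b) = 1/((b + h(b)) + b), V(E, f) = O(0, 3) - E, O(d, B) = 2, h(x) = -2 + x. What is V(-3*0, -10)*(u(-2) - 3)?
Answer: -25/4 ≈ -6.2500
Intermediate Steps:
V(E, f) = 2 - E
u(b) = 1/(-2 + 3*b) (u(b) = 1/((b + (-2 + b)) + b) = 1/((-2 + 2*b) + b) = 1/(-2 + 3*b))
V(-3*0, -10)*(u(-2) - 3) = (2 - (-3)*0)*(1/(-2 + 3*(-2)) - 3) = (2 - 1*0)*(1/(-2 - 6) - 3) = (2 + 0)*(1/(-8) - 3) = 2*(-1/8 - 3) = 2*(-25/8) = -25/4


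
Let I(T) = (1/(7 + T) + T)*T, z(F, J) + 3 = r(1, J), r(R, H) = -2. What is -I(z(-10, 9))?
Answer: -45/2 ≈ -22.500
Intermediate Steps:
z(F, J) = -5 (z(F, J) = -3 - 2 = -5)
I(T) = T*(T + 1/(7 + T)) (I(T) = (T + 1/(7 + T))*T = T*(T + 1/(7 + T)))
-I(z(-10, 9)) = -(-5)*(1 + (-5)**2 + 7*(-5))/(7 - 5) = -(-5)*(1 + 25 - 35)/2 = -(-5)*(-9)/2 = -1*45/2 = -45/2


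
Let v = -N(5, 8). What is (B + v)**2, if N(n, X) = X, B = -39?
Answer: 2209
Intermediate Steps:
v = -8 (v = -1*8 = -8)
(B + v)**2 = (-39 - 8)**2 = (-47)**2 = 2209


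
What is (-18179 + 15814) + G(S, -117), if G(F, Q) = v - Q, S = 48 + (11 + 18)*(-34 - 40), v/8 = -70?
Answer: -2808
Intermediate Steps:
v = -560 (v = 8*(-70) = -560)
S = -2098 (S = 48 + 29*(-74) = 48 - 2146 = -2098)
G(F, Q) = -560 - Q
(-18179 + 15814) + G(S, -117) = (-18179 + 15814) + (-560 - 1*(-117)) = -2365 + (-560 + 117) = -2365 - 443 = -2808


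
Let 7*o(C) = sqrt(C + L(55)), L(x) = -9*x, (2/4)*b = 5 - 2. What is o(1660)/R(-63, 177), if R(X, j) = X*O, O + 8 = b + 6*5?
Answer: -sqrt(1165)/12348 ≈ -0.0027642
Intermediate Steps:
b = 6 (b = 2*(5 - 2) = 2*3 = 6)
O = 28 (O = -8 + (6 + 6*5) = -8 + (6 + 30) = -8 + 36 = 28)
R(X, j) = 28*X (R(X, j) = X*28 = 28*X)
o(C) = sqrt(-495 + C)/7 (o(C) = sqrt(C - 9*55)/7 = sqrt(C - 495)/7 = sqrt(-495 + C)/7)
o(1660)/R(-63, 177) = (sqrt(-495 + 1660)/7)/((28*(-63))) = (sqrt(1165)/7)/(-1764) = (sqrt(1165)/7)*(-1/1764) = -sqrt(1165)/12348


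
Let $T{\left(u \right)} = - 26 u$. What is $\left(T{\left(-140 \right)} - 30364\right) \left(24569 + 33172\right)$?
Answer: $-1543070484$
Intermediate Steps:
$\left(T{\left(-140 \right)} - 30364\right) \left(24569 + 33172\right) = \left(\left(-26\right) \left(-140\right) - 30364\right) \left(24569 + 33172\right) = \left(3640 - 30364\right) 57741 = \left(-26724\right) 57741 = -1543070484$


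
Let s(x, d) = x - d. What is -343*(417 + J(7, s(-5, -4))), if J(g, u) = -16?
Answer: -137543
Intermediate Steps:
-343*(417 + J(7, s(-5, -4))) = -343*(417 - 16) = -343*401 = -137543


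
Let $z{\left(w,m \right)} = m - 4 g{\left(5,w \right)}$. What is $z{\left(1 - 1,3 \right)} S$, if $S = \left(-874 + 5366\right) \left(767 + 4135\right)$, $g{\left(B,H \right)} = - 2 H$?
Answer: $66059352$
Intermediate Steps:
$S = 22019784$ ($S = 4492 \cdot 4902 = 22019784$)
$z{\left(w,m \right)} = m + 8 w$ ($z{\left(w,m \right)} = m - 4 \left(- 2 w\right) = m + 8 w$)
$z{\left(1 - 1,3 \right)} S = \left(3 + 8 \left(1 - 1\right)\right) 22019784 = \left(3 + 8 \cdot 0\right) 22019784 = \left(3 + 0\right) 22019784 = 3 \cdot 22019784 = 66059352$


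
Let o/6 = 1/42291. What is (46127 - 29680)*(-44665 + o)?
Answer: -10355730246841/14097 ≈ -7.3461e+8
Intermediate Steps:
o = 2/14097 (o = 6/42291 = 6*(1/42291) = 2/14097 ≈ 0.00014187)
(46127 - 29680)*(-44665 + o) = (46127 - 29680)*(-44665 + 2/14097) = 16447*(-629642503/14097) = -10355730246841/14097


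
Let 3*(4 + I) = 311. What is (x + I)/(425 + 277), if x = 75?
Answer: 262/1053 ≈ 0.24881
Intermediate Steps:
I = 299/3 (I = -4 + (⅓)*311 = -4 + 311/3 = 299/3 ≈ 99.667)
(x + I)/(425 + 277) = (75 + 299/3)/(425 + 277) = (524/3)/702 = (524/3)*(1/702) = 262/1053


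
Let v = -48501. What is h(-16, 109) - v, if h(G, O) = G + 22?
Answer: 48507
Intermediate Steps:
h(G, O) = 22 + G
h(-16, 109) - v = (22 - 16) - 1*(-48501) = 6 + 48501 = 48507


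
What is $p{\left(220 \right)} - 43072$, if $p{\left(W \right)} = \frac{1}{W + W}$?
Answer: $- \frac{18951679}{440} \approx -43072.0$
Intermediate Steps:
$p{\left(W \right)} = \frac{1}{2 W}$
$p{\left(220 \right)} - 43072 = \frac{1}{2 \cdot 220} - 43072 = \frac{1}{2} \cdot \frac{1}{220} - 43072 = \frac{1}{440} - 43072 = - \frac{18951679}{440}$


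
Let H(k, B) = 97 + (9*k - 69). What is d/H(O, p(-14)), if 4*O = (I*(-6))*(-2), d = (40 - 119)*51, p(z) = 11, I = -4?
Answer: 4029/80 ≈ 50.362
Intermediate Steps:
d = -4029 (d = -79*51 = -4029)
O = -12 (O = (-4*(-6)*(-2))/4 = (24*(-2))/4 = (¼)*(-48) = -12)
H(k, B) = 28 + 9*k (H(k, B) = 97 + (-69 + 9*k) = 28 + 9*k)
d/H(O, p(-14)) = -4029/(28 + 9*(-12)) = -4029/(28 - 108) = -4029/(-80) = -4029*(-1/80) = 4029/80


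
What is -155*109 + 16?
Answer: -16879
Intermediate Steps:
-155*109 + 16 = -16895 + 16 = -16879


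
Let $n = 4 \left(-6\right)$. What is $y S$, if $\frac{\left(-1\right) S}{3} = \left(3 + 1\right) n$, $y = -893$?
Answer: $-257184$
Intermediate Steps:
$n = -24$
$S = 288$ ($S = - 3 \left(3 + 1\right) \left(-24\right) = - 3 \cdot 4 \left(-24\right) = \left(-3\right) \left(-96\right) = 288$)
$y S = \left(-893\right) 288 = -257184$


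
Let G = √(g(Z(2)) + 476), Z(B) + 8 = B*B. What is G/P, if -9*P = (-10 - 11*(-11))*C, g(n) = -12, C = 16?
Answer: -3*√29/148 ≈ -0.10916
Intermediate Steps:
Z(B) = -8 + B² (Z(B) = -8 + B*B = -8 + B²)
G = 4*√29 (G = √(-12 + 476) = √464 = 4*√29 ≈ 21.541)
P = -592/3 (P = -(-10 - 11*(-11))*16/9 = -(-10 + 121)*16/9 = -37*16/3 = -⅑*1776 = -592/3 ≈ -197.33)
G/P = (4*√29)/(-592/3) = (4*√29)*(-3/592) = -3*√29/148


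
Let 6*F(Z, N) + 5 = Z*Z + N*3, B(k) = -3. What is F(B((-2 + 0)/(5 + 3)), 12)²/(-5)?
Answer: -80/9 ≈ -8.8889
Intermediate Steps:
F(Z, N) = -⅚ + N/2 + Z²/6 (F(Z, N) = -⅚ + (Z*Z + N*3)/6 = -⅚ + (Z² + 3*N)/6 = -⅚ + (N/2 + Z²/6) = -⅚ + N/2 + Z²/6)
F(B((-2 + 0)/(5 + 3)), 12)²/(-5) = (-⅚ + (½)*12 + (⅙)*(-3)²)²/(-5) = (-⅚ + 6 + (⅙)*9)²*(-⅕) = (-⅚ + 6 + 3/2)²*(-⅕) = (20/3)²*(-⅕) = (400/9)*(-⅕) = -80/9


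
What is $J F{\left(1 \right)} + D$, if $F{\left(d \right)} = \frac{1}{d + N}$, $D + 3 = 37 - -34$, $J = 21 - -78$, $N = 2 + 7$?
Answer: $\frac{779}{10} \approx 77.9$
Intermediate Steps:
$N = 9$
$J = 99$ ($J = 21 + 78 = 99$)
$D = 68$ ($D = -3 + \left(37 - -34\right) = -3 + \left(37 + 34\right) = -3 + 71 = 68$)
$F{\left(d \right)} = \frac{1}{9 + d}$ ($F{\left(d \right)} = \frac{1}{d + 9} = \frac{1}{9 + d}$)
$J F{\left(1 \right)} + D = \frac{99}{9 + 1} + 68 = \frac{99}{10} + 68 = \frac{779}{10}$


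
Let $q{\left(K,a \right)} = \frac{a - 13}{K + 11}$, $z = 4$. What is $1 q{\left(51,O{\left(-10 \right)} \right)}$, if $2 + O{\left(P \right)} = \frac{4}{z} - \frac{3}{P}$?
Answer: $- \frac{137}{620} \approx -0.22097$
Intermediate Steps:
$O{\left(P \right)} = -1 - \frac{3}{P}$ ($O{\left(P \right)} = -2 + \left(\frac{4}{4} - \frac{3}{P}\right) = -2 + \left(4 \cdot \frac{1}{4} - \frac{3}{P}\right) = -2 + \left(1 - \frac{3}{P}\right) = -1 - \frac{3}{P}$)
$q{\left(K,a \right)} = \frac{-13 + a}{11 + K}$
$1 q{\left(51,O{\left(-10 \right)} \right)} = 1 \frac{-13 + \frac{-3 - -10}{-10}}{11 + 51} = 1 \frac{-13 - \frac{-3 + 10}{10}}{62} = 1 \frac{-13 - \frac{7}{10}}{62} = 1 \cdot \frac{1}{62} \left(- \frac{137}{10}\right) = 1 \left(- \frac{137}{620}\right) = - \frac{137}{620}$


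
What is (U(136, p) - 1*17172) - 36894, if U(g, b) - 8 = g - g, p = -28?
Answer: -54058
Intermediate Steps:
U(g, b) = 8 (U(g, b) = 8 + (g - g) = 8 + 0 = 8)
(U(136, p) - 1*17172) - 36894 = (8 - 1*17172) - 36894 = (8 - 17172) - 36894 = -17164 - 36894 = -54058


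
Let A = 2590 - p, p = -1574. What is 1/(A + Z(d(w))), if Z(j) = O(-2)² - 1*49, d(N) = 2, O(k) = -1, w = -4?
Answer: 1/4116 ≈ 0.00024295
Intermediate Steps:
Z(j) = -48 (Z(j) = (-1)² - 1*49 = 1 - 49 = -48)
A = 4164 (A = 2590 - 1*(-1574) = 2590 + 1574 = 4164)
1/(A + Z(d(w))) = 1/(4164 - 48) = 1/4116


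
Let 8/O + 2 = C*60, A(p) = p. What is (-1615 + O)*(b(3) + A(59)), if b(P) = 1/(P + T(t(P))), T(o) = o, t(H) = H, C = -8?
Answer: -138172745/1446 ≈ -95555.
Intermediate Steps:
O = -4/241 (O = 8/(-2 - 8*60) = 8/(-2 - 480) = 8/(-482) = 8*(-1/482) = -4/241 ≈ -0.016598)
b(P) = 1/(2*P) (b(P) = 1/(P + P) = 1/(2*P))
(-1615 + O)*(b(3) + A(59)) = (-1615 - 4/241)*((½)/3 + 59) = -389219*((½)*(⅓) + 59)/241 = -389219*(⅙ + 59)/241 = -389219/241*355/6 = -138172745/1446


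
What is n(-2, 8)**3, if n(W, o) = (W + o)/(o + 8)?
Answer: 27/512 ≈ 0.052734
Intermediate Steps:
n(W, o) = (W + o)/(8 + o)
n(-2, 8)**3 = ((-2 + 8)/(8 + 8))**3 = (6/16)**3 = ((1/16)*6)**3 = (3/8)**3 = 27/512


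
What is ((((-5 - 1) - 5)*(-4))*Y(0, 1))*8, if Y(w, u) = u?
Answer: 352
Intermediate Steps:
((((-5 - 1) - 5)*(-4))*Y(0, 1))*8 = ((((-5 - 1) - 5)*(-4))*1)*8 = (((-6 - 5)*(-4))*1)*8 = (-11*(-4)*1)*8 = (44*1)*8 = 44*8 = 352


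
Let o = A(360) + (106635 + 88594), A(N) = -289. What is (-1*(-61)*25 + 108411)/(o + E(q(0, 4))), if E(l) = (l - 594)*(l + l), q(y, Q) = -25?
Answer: 54968/112945 ≈ 0.48668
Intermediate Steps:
E(l) = 2*l*(-594 + l) (E(l) = (-594 + l)*(2*l) = 2*l*(-594 + l))
o = 194940 (o = -289 + (106635 + 88594) = -289 + 195229 = 194940)
(-1*(-61)*25 + 108411)/(o + E(q(0, 4))) = (-1*(-61)*25 + 108411)/(194940 + 2*(-25)*(-594 - 25)) = (61*25 + 108411)/(194940 + 2*(-25)*(-619)) = (1525 + 108411)/(194940 + 30950) = 109936/225890 = 109936*(1/225890) = 54968/112945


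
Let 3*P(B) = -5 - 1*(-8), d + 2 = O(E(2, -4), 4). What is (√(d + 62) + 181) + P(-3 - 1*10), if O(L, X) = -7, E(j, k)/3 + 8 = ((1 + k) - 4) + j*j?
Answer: 182 + √53 ≈ 189.28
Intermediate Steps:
E(j, k) = -33 + 3*k + 3*j² (E(j, k) = -24 + 3*(((1 + k) - 4) + j*j) = -24 + 3*((-3 + k) + j²) = -24 + 3*(-3 + k + j²) = -24 + (-9 + 3*k + 3*j²) = -33 + 3*k + 3*j²)
d = -9 (d = -2 - 7 = -9)
P(B) = 1 (P(B) = (-5 - 1*(-8))/3 = (-5 + 8)/3 = (⅓)*3 = 1)
(√(d + 62) + 181) + P(-3 - 1*10) = (√(-9 + 62) + 181) + 1 = (√53 + 181) + 1 = (181 + √53) + 1 = 182 + √53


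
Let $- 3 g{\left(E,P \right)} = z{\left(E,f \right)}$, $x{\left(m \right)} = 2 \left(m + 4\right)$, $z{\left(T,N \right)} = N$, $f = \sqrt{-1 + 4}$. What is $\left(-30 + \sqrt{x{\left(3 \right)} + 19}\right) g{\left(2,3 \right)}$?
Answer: $- \sqrt{11} + 10 \sqrt{3} \approx 14.004$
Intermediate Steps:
$f = \sqrt{3} \approx 1.732$
$x{\left(m \right)} = 8 + 2 m$ ($x{\left(m \right)} = 2 \left(4 + m\right) = 8 + 2 m$)
$g{\left(E,P \right)} = - \frac{\sqrt{3}}{3}$
$\left(-30 + \sqrt{x{\left(3 \right)} + 19}\right) g{\left(2,3 \right)} = \left(-30 + \sqrt{\left(8 + 2 \cdot 3\right) + 19}\right) \left(- \frac{\sqrt{3}}{3}\right) = \left(-30 + \sqrt{\left(8 + 6\right) + 19}\right) \left(- \frac{\sqrt{3}}{3}\right) = \left(-30 + \sqrt{14 + 19}\right) \left(- \frac{\sqrt{3}}{3}\right) = \left(-30 + \sqrt{33}\right) \left(- \frac{\sqrt{3}}{3}\right) = - \frac{\sqrt{3} \left(-30 + \sqrt{33}\right)}{3}$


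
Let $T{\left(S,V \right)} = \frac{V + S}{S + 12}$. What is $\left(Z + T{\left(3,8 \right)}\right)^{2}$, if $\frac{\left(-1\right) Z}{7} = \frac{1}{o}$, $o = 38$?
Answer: $\frac{97969}{324900} \approx 0.30154$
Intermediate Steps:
$T{\left(S,V \right)} = \frac{S + V}{12 + S}$
$Z = - \frac{7}{38} \approx -0.18421$
$\left(Z + T{\left(3,8 \right)}\right)^{2} = \left(- \frac{7}{38} + \frac{3 + 8}{12 + 3}\right)^{2} = \left(- \frac{7}{38} + \frac{1}{15} \cdot 11\right)^{2} = \left(- \frac{7}{38} + \frac{11}{15}\right)^{2} = \left(\frac{313}{570}\right)^{2} = \frac{97969}{324900}$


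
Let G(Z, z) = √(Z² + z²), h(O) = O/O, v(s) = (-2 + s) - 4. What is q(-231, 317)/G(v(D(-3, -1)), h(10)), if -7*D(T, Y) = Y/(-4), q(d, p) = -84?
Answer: -2352*√29345/29345 ≈ -13.730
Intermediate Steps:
D(T, Y) = Y/28 (D(T, Y) = -Y/(7*(-4)) = -Y*(-1)/(7*4) = -(-1)*Y/28 = Y/28)
v(s) = -6 + s
h(O) = 1
q(-231, 317)/G(v(D(-3, -1)), h(10)) = -84/√((-6 + (1/28)*(-1))² + 1²) = -84/√((-6 - 1/28)² + 1) = -84/√((-169/28)² + 1) = -84/√(28561/784 + 1) = -84*28*√29345/29345 = -2352*√29345/29345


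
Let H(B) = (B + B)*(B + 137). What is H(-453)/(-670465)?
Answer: -286296/670465 ≈ -0.42701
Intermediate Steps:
H(B) = 2*B*(137 + B) (H(B) = (2*B)*(137 + B) = 2*B*(137 + B))
H(-453)/(-670465) = (2*(-453)*(137 - 453))/(-670465) = (2*(-453)*(-316))*(-1/670465) = 286296*(-1/670465) = -286296/670465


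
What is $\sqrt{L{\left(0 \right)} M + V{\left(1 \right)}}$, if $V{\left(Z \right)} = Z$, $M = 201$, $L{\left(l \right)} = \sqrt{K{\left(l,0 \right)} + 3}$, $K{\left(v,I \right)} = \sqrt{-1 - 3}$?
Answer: $\sqrt{1 + 201 \sqrt{3 + 2 i}} \approx 19.351 + 2.8578 i$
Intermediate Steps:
$K{\left(v,I \right)} = 2 i$ ($K{\left(v,I \right)} = \sqrt{-4} = 2 i$)
$L{\left(l \right)} = \sqrt{3 + 2 i}$ ($L{\left(l \right)} = \sqrt{2 i + 3} = \sqrt{3 + 2 i}$)
$\sqrt{L{\left(0 \right)} M + V{\left(1 \right)}} = \sqrt{\sqrt{3 + 2 i} 201 + 1} = \sqrt{201 \sqrt{3 + 2 i} + 1} = \sqrt{1 + 201 \sqrt{3 + 2 i}}$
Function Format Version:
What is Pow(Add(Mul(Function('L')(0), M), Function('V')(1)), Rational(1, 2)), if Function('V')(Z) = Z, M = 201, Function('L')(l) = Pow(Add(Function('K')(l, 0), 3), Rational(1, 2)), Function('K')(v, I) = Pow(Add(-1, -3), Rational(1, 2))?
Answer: Pow(Add(1, Mul(201, Pow(Add(3, Mul(2, I)), Rational(1, 2)))), Rational(1, 2)) ≈ Add(19.351, Mul(2.8578, I))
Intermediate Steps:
Function('K')(v, I) = Mul(2, I) (Function('K')(v, I) = Pow(-4, Rational(1, 2)) = Mul(2, I))
Function('L')(l) = Pow(Add(3, Mul(2, I)), Rational(1, 2)) (Function('L')(l) = Pow(Add(Mul(2, I), 3), Rational(1, 2)) = Pow(Add(3, Mul(2, I)), Rational(1, 2)))
Pow(Add(Mul(Function('L')(0), M), Function('V')(1)), Rational(1, 2)) = Pow(Add(Mul(Pow(Add(3, Mul(2, I)), Rational(1, 2)), 201), 1), Rational(1, 2)) = Pow(Add(Mul(201, Pow(Add(3, Mul(2, I)), Rational(1, 2))), 1), Rational(1, 2)) = Pow(Add(1, Mul(201, Pow(Add(3, Mul(2, I)), Rational(1, 2)))), Rational(1, 2))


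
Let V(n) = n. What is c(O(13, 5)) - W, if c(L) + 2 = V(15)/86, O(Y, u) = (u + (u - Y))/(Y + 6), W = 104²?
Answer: -930333/86 ≈ -10818.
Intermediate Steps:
W = 10816
O(Y, u) = (-Y + 2*u)/(6 + Y)
c(L) = -157/86 (c(L) = -2 + 15/86 = -157/86)
c(O(13, 5)) - W = -157/86 - 1*10816 = -157/86 - 10816 = -930333/86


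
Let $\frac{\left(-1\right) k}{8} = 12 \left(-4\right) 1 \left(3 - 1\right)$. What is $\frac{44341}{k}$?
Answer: $\frac{44341}{768} \approx 57.736$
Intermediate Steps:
$k = 768$ ($k = - 8 \cdot 12 \left(-4\right) 1 \left(3 - 1\right) = - 8 \left(- 48 \cdot 1 \cdot 2\right) = - 8 \left(\left(-48\right) 2\right) = \left(-8\right) \left(-96\right) = 768$)
$\frac{44341}{k} = \frac{44341}{768}$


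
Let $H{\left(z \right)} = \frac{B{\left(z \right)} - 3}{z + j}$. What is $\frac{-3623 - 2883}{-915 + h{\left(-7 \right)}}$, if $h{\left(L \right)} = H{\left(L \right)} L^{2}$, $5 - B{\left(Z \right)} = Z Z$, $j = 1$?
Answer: $\frac{39036}{3187} \approx 12.249$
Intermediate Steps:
$B{\left(Z \right)} = 5 - Z^{2}$ ($B{\left(Z \right)} = 5 - Z Z = 5 - Z^{2}$)
$H{\left(z \right)} = \frac{2 - z^{2}}{1 + z}$ ($H{\left(z \right)} = \frac{\left(5 - z^{2}\right) - 3}{z + 1} = \frac{2 - z^{2}}{1 + z}$)
$h{\left(L \right)} = \frac{L^{2} \left(2 - L^{2}\right)}{1 + L}$ ($h{\left(L \right)} = \frac{2 - L^{2}}{1 + L} L^{2} = \frac{L^{2} \left(2 - L^{2}\right)}{1 + L}$)
$\frac{-3623 - 2883}{-915 + h{\left(-7 \right)}} = \frac{-3623 - 2883}{-915 + \frac{\left(-7\right)^{2} \left(2 - \left(-7\right)^{2}\right)}{1 - 7}} = - \frac{6506}{-915 + \frac{49 \left(2 - 49\right)}{-6}} = - \frac{6506}{-915 + 49 \left(- \frac{1}{6}\right) \left(2 - 49\right)} = - \frac{6506}{-915 + 49 \left(- \frac{1}{6}\right) \left(-47\right)} = - \frac{6506}{-915 + \frac{2303}{6}} = - \frac{6506}{- \frac{3187}{6}} = \left(-6506\right) \left(- \frac{6}{3187}\right) = \frac{39036}{3187}$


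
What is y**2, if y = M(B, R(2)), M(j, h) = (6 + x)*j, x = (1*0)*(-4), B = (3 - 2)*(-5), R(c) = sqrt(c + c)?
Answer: 900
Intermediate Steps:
R(c) = sqrt(2)*sqrt(c) (R(c) = sqrt(2*c) = sqrt(2)*sqrt(c))
B = -5 (B = 1*(-5) = -5)
x = 0 (x = 0*(-4) = 0)
M(j, h) = 6*j (M(j, h) = (6 + 0)*j = 6*j)
y = -30 (y = 6*(-5) = -30)
y**2 = (-30)**2 = 900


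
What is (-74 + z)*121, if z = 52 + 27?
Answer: 605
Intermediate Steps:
z = 79
(-74 + z)*121 = (-74 + 79)*121 = 5*121 = 605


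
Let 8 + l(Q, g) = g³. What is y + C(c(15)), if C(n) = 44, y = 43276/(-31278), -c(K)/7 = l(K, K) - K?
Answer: 666478/15639 ≈ 42.616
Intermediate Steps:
l(Q, g) = -8 + g³
c(K) = 56 - 7*K³ + 7*K (c(K) = -7*((-8 + K³) - K) = -7*(-8 + K³ - K) = 56 - 7*K³ + 7*K)
y = -21638/15639 (y = 43276*(-1/31278) = -21638/15639 ≈ -1.3836)
y + C(c(15)) = -21638/15639 + 44 = 666478/15639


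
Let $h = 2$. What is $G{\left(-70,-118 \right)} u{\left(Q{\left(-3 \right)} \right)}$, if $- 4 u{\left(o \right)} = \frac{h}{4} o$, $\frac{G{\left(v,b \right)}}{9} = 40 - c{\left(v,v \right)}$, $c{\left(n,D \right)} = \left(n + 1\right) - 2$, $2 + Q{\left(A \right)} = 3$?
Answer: $- \frac{999}{8} \approx -124.88$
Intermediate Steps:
$Q{\left(A \right)} = 1$ ($Q{\left(A \right)} = -2 + 3 = 1$)
$c{\left(n,D \right)} = -1 + n$ ($c{\left(n,D \right)} = \left(1 + n\right) - 2 = -1 + n$)
$G{\left(v,b \right)} = 369 - 9 v$ ($G{\left(v,b \right)} = 9 \left(40 - \left(-1 + v\right)\right) = 9 \left(41 - v\right) = 369 - 9 v$)
$u{\left(o \right)} = - \frac{o}{8}$ ($u{\left(o \right)} = - \frac{\frac{2}{4} o}{4} = - \frac{2 \cdot \frac{1}{4} o}{4} = - \frac{\frac{1}{2} o}{4} = - \frac{o}{8}$)
$G{\left(-70,-118 \right)} u{\left(Q{\left(-3 \right)} \right)} = \left(369 - -630\right) \left(\left(- \frac{1}{8}\right) 1\right) = \left(369 + 630\right) \left(- \frac{1}{8}\right) = 999 \left(- \frac{1}{8}\right) = - \frac{999}{8}$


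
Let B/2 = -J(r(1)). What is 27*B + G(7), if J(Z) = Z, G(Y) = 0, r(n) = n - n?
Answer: 0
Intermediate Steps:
r(n) = 0
B = 0 (B = 2*(-1*0) = 2*0 = 0)
27*B + G(7) = 27*0 + 0 = 0 + 0 = 0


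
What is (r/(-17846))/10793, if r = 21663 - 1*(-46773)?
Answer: -34218/96305939 ≈ -0.00035531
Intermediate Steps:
r = 68436 (r = 21663 + 46773 = 68436)
(r/(-17846))/10793 = (68436/(-17846))/10793 = (68436*(-1/17846))*(1/10793) = -34218/8923*1/10793 = -34218/96305939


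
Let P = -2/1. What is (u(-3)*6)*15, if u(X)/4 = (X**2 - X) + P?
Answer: 3600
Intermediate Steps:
P = -2 (P = -2*1 = -2)
u(X) = -8 - 4*X + 4*X**2 (u(X) = 4*((X**2 - X) - 2) = 4*(-2 + X**2 - X) = -8 - 4*X + 4*X**2)
(u(-3)*6)*15 = ((-8 - 4*(-3) + 4*(-3)**2)*6)*15 = ((-8 + 12 + 4*9)*6)*15 = ((-8 + 12 + 36)*6)*15 = (40*6)*15 = 240*15 = 3600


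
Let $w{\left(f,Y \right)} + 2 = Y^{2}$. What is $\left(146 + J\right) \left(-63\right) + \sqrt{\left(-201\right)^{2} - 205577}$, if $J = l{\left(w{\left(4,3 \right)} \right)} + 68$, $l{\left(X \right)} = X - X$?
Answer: $-13482 + 2 i \sqrt{41294} \approx -13482.0 + 406.42 i$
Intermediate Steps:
$w{\left(f,Y \right)} = -2 + Y^{2}$
$l{\left(X \right)} = 0$
$J = 68$ ($J = 0 + 68 = 68$)
$\left(146 + J\right) \left(-63\right) + \sqrt{\left(-201\right)^{2} - 205577} = \left(146 + 68\right) \left(-63\right) + \sqrt{\left(-201\right)^{2} - 205577} = 214 \left(-63\right) + \sqrt{40401 - 205577} = -13482 + \sqrt{-165176} = -13482 + 2 i \sqrt{41294}$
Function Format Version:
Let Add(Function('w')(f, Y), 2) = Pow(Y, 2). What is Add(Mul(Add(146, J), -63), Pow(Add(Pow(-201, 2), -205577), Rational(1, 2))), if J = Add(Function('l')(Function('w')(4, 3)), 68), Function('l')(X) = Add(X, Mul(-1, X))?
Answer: Add(-13482, Mul(2, I, Pow(41294, Rational(1, 2)))) ≈ Add(-13482., Mul(406.42, I))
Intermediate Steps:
Function('w')(f, Y) = Add(-2, Pow(Y, 2))
Function('l')(X) = 0
J = 68 (J = Add(0, 68) = 68)
Add(Mul(Add(146, J), -63), Pow(Add(Pow(-201, 2), -205577), Rational(1, 2))) = Add(Mul(Add(146, 68), -63), Pow(Add(Pow(-201, 2), -205577), Rational(1, 2))) = Add(Mul(214, -63), Pow(Add(40401, -205577), Rational(1, 2))) = Add(-13482, Pow(-165176, Rational(1, 2))) = Add(-13482, Mul(2, I, Pow(41294, Rational(1, 2))))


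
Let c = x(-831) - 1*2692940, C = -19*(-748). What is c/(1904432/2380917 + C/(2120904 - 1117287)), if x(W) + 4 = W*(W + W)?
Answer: -522439403170816593/324192987158 ≈ -1.6115e+6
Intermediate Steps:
C = 14212
x(W) = -4 + 2*W² (x(W) = -4 + W*(W + W) = -4 + W*(2*W) = -4 + 2*W²)
c = -1311822 (c = (-4 + 2*(-831)²) - 1*2692940 = (-4 + 2*690561) - 2692940 = (-4 + 1381122) - 2692940 = 1381118 - 2692940 = -1311822)
c/(1904432/2380917 + C/(2120904 - 1117287)) = -1311822/(1904432/2380917 + 14212/(2120904 - 1117287)) = -1311822/(1904432*(1/2380917) + 14212/1003617) = -1311822/(1904432/2380917 + 14212*(1/1003617)) = -1311822/(1904432/2380917 + 14212/1003617) = -1311822/648385974316/796509592263 = -1311822*796509592263/648385974316 = -522439403170816593/324192987158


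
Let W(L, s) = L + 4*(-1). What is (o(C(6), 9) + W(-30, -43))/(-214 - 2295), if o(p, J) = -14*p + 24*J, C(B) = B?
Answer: -98/2509 ≈ -0.039059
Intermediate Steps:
W(L, s) = -4 + L (W(L, s) = L - 4 = -4 + L)
(o(C(6), 9) + W(-30, -43))/(-214 - 2295) = ((-14*6 + 24*9) + (-4 - 30))/(-214 - 2295) = ((-84 + 216) - 34)/(-2509) = (132 - 34)*(-1/2509) = 98*(-1/2509) = -98/2509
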